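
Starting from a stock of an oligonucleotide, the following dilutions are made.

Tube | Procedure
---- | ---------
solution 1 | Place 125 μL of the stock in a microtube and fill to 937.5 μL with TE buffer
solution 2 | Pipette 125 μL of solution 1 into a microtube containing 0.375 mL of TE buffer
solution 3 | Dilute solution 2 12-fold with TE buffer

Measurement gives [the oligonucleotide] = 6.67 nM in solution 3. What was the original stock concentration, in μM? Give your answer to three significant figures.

2.40 μM

Step 1: 125 μL brought to 937.5 μL → factor 937.5/125 = 7.5
Step 2: 125 μL + 0.375 mL = 500 μL total → factor 500/125 = 4
Step 3: 12-fold → factor 12
Overall dilution factor = 7.5 × 4 × 12 = 360
Stock = 6.67 nM × 360 = 2401 nM = 2.40 μM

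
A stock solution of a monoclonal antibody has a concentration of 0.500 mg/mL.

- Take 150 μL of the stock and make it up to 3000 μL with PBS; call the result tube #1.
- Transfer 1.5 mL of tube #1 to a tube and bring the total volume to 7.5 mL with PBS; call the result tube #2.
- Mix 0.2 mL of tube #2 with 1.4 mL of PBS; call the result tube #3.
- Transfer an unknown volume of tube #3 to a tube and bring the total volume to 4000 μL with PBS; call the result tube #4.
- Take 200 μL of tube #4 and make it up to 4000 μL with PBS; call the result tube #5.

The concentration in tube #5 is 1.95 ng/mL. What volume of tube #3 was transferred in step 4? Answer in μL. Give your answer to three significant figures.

250 μL

Step 1: 150 μL brought to 3000 μL → factor 3000/150 = 20
Step 2: 1.5 mL brought to 7.5 mL → factor 7.5/1.5 = 5
Step 3: 0.2 mL + 1.4 mL = 1.6 mL total → factor 1.6/0.2 = 8
Step 4: v brought to 4000 μL → factor = 4000 μL/v
Step 5: 200 μL brought to 4000 μL → factor 4000/200 = 20
Product of known-step factors = 16000
Overall factor = 0.500 mg/mL / (1.95 ng/mL) = 2.5641 × 10^5
Step-4 factor = 2.5641 × 10^5 / 16000 = 16.026
v = 4000 μL / 16.026 = 250 μL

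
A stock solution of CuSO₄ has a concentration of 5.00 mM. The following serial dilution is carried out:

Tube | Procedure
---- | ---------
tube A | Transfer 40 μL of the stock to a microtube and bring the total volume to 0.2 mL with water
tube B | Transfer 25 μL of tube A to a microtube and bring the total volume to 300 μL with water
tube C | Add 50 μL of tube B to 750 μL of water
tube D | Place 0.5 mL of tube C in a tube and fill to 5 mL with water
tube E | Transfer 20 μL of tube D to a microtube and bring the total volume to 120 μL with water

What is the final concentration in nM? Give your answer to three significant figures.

86.8 nM

Step 1: 40 μL brought to 0.2 mL → factor 200/40 = 5
Step 2: 25 μL brought to 300 μL → factor 300/25 = 12
Step 3: 50 μL + 750 μL = 800 μL total → factor 800/50 = 16
Step 4: 0.5 mL brought to 5 mL → factor 5/0.5 = 10
Step 5: 20 μL brought to 120 μL → factor 120/20 = 6
Overall dilution factor = 5 × 12 × 16 × 10 × 6 = 57600
Final = 5.00 mM / 57600 = 8.681 × 10^-5 mM = 86.8 nM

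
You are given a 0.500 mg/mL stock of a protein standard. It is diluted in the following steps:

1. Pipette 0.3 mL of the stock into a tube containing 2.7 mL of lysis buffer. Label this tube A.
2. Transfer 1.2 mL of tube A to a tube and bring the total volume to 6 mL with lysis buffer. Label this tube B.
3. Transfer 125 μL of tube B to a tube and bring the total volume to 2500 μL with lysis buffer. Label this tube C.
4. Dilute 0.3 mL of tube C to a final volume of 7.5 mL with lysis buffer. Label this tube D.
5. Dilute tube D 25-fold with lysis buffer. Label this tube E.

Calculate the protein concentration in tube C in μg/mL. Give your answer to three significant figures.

0.500 μg/mL

Step 1: 0.3 mL + 2.7 mL = 3 mL total → factor 3/0.3 = 10
Step 2: 1.2 mL brought to 6 mL → factor 6/1.2 = 5
Step 3: 125 μL brought to 2500 μL → factor 2500/125 = 20
Dilution factor through tube C = 10 × 5 × 20 = 1000
[tube C] = 0.500 mg/mL / 1000 = 0.0005000 mg/mL = 0.500 μg/mL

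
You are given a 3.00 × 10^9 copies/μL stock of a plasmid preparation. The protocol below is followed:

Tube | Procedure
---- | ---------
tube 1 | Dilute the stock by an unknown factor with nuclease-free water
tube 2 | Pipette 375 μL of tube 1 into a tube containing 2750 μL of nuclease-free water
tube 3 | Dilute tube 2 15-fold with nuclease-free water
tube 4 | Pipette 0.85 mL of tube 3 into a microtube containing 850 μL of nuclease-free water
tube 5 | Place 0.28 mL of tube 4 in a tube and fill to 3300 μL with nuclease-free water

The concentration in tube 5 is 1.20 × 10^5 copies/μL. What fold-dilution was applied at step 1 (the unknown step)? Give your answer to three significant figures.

8.48-fold

Step 1: unknown factor x
Step 2: 375 μL + 2750 μL = 3125 μL total → factor 3125/375 = 8.3333
Step 3: 15-fold → factor 15
Step 4: 0.85 mL + 850 μL = 1.7 mL total → factor 1.7/0.85 = 2
Step 5: 0.28 mL brought to 3300 μL → factor 3.3/0.28 = 11.786
Product of known-step factors = 2946.4
Overall factor = 3.00 × 10^9 copies/μL / (1.20 × 10^5 copies/μL) = 25000
x = 25000 / 2946.4 = 8.48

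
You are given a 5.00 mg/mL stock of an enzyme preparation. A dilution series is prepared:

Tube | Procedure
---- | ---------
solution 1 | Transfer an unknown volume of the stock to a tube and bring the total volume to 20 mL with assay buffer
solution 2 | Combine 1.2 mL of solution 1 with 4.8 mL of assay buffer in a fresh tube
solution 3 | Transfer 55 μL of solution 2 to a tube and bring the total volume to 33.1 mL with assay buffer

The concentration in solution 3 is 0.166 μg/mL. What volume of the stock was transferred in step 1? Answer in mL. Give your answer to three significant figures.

2.00 mL

Step 1: v brought to 20 mL → factor = 20 mL/v
Step 2: 1.2 mL + 4.8 mL = 6 mL total → factor 6/1.2 = 5
Step 3: 55 μL brought to 33.1 mL → factor 33100/55 = 601.82
Product of known-step factors = 3009.1
Overall factor = 5.00 mg/mL / (0.166 μg/mL) = 30120
Step-1 factor = 30120 / 3009.1 = 10.01
v = 20 mL / 10.01 = 2.00 mL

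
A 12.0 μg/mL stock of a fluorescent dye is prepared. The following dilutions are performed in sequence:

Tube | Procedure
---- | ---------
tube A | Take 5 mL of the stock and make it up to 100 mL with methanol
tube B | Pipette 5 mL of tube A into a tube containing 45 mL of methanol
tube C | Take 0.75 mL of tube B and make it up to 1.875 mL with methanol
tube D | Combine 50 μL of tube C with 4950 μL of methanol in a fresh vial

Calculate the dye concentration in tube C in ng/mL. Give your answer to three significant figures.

Step 1: 5 mL brought to 100 mL → factor 100/5 = 20
Step 2: 5 mL + 45 mL = 50 mL total → factor 50/5 = 10
Step 3: 0.75 mL brought to 1.875 mL → factor 1.875/0.75 = 2.5
Dilution factor through tube C = 20 × 10 × 2.5 = 500
[tube C] = 12.0 μg/mL / 500 = 0.02400 μg/mL = 24.0 ng/mL

24.0 ng/mL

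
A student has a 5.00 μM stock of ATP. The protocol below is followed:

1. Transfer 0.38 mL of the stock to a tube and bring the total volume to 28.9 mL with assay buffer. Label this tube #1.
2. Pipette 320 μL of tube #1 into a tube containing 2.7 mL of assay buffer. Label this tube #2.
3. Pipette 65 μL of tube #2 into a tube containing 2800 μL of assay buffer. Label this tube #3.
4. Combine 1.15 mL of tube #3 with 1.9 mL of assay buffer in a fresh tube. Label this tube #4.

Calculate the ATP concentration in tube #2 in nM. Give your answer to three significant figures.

Step 1: 0.38 mL brought to 28.9 mL → factor 28.9/0.38 = 76.053
Step 2: 320 μL + 2.7 mL = 3020 μL total → factor 3020/320 = 9.4375
Dilution factor through tube #2 = 76.053 × 9.4375 = 717.75
[tube #2] = 5.00 μM / 717.75 = 0.006966 μM = 6.97 nM

6.97 nM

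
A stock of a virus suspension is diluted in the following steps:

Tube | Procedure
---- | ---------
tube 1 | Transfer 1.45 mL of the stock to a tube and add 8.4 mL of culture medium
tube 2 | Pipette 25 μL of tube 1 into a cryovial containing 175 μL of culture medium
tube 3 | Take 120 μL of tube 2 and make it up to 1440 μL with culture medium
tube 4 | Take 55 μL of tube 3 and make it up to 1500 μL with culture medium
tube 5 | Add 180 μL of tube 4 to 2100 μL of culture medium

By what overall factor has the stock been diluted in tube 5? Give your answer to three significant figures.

Step 1: 1.45 mL + 8.4 mL = 9.85 mL total → factor 9.85/1.45 = 6.7931
Step 2: 25 μL + 175 μL = 200 μL total → factor 200/25 = 8
Step 3: 120 μL brought to 1440 μL → factor 1440/120 = 12
Step 4: 55 μL brought to 1500 μL → factor 1500/55 = 27.273
Step 5: 180 μL + 2100 μL = 2280 μL total → factor 2280/180 = 12.667
Overall dilution factor = 6.7931 × 8 × 12 × 27.273 × 12.667 = 2.2528 × 10^5

2.25 × 10^5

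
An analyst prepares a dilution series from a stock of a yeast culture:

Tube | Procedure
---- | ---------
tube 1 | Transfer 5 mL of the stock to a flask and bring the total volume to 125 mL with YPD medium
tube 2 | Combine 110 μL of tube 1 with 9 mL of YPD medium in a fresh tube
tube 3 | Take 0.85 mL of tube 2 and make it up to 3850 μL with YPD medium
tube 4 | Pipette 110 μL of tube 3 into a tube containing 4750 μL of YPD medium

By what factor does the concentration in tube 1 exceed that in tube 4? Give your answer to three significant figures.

Step 1: 5 mL brought to 125 mL → factor 125/5 = 25
Step 2: 110 μL + 9 mL = 9110 μL total → factor 9110/110 = 82.818
Step 3: 0.85 mL brought to 3850 μL → factor 3.85/0.85 = 4.5294
Step 4: 110 μL + 4750 μL = 4860 μL total → factor 4860/110 = 44.182
Dilution factor to tube 1 = 25; to tube 4 = 4.1433 × 10^5
[tube 1]/[tube 4] = (factor to tube 4)/(factor to tube 1) = 4.1433 × 10^5/25 = 1.66 × 10^4

1.66 × 10^4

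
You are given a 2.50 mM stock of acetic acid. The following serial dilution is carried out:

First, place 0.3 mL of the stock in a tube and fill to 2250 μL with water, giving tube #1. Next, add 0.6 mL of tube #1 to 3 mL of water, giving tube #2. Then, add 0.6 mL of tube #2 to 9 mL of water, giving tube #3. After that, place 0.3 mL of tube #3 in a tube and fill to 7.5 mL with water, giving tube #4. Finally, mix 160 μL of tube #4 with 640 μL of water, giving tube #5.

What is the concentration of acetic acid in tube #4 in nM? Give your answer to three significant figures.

Step 1: 0.3 mL brought to 2250 μL → factor 2.25/0.3 = 7.5
Step 2: 0.6 mL + 3 mL = 3.6 mL total → factor 3.6/0.6 = 6
Step 3: 0.6 mL + 9 mL = 9.6 mL total → factor 9.6/0.6 = 16
Step 4: 0.3 mL brought to 7.5 mL → factor 7.5/0.3 = 25
Dilution factor through tube #4 = 7.5 × 6 × 16 × 25 = 18000
[tube #4] = 2.50 mM / 18000 = 0.0001389 mM = 139 nM

139 nM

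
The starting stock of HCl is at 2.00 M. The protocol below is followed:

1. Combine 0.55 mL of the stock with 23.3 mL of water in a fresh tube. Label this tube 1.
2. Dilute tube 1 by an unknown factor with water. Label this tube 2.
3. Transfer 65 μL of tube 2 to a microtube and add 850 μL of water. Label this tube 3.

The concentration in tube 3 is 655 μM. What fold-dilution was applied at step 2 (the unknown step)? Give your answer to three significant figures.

Step 1: 0.55 mL + 23.3 mL = 23.85 mL total → factor 23.85/0.55 = 43.364
Step 2: unknown factor x
Step 3: 65 μL + 850 μL = 915 μL total → factor 915/65 = 14.077
Product of known-step factors = 610.43
Overall factor = 2.00 M / (655 μM) = 3053.4
x = 3053.4 / 610.43 = 5.00

5.00-fold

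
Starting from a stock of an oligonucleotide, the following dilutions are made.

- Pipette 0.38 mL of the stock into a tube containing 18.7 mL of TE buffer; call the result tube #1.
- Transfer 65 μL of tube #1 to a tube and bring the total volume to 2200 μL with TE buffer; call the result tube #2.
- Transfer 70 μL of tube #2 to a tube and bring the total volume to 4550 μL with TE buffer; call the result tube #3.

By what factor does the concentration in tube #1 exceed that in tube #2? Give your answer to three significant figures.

Step 1: 0.38 mL + 18.7 mL = 19.08 mL total → factor 19.08/0.38 = 50.211
Step 2: 65 μL brought to 2200 μL → factor 2200/65 = 33.846
Dilution factor to tube #1 = 50.211; to tube #2 = 1699.4
[tube #1]/[tube #2] = (factor to tube #2)/(factor to tube #1) = 1699.4/50.211 = 33.8

33.8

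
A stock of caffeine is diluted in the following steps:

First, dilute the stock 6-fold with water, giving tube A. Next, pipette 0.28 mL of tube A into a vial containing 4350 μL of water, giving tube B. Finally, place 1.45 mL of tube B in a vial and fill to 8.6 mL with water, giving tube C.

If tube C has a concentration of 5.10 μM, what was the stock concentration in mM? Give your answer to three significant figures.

Step 1: 6-fold → factor 6
Step 2: 0.28 mL + 4350 μL = 4.63 mL total → factor 4.63/0.28 = 16.536
Step 3: 1.45 mL brought to 8.6 mL → factor 8.6/1.45 = 5.931
Overall dilution factor = 6 × 16.536 × 5.931 = 588.44
Stock = 5.10 μM × 588.44 = 3001 μM = 3.00 mM

3.00 mM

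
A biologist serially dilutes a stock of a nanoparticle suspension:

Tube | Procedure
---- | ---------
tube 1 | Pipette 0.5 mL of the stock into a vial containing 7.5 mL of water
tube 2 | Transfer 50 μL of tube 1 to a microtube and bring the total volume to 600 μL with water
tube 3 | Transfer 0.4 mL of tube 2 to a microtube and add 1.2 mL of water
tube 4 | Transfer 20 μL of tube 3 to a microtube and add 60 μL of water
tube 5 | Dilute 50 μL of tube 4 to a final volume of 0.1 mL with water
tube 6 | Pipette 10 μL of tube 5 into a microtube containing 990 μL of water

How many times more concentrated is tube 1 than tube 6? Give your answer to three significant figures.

Step 1: 0.5 mL + 7.5 mL = 8 mL total → factor 8/0.5 = 16
Step 2: 50 μL brought to 600 μL → factor 600/50 = 12
Step 3: 0.4 mL + 1.2 mL = 1.6 mL total → factor 1.6/0.4 = 4
Step 4: 20 μL + 60 μL = 80 μL total → factor 80/20 = 4
Step 5: 50 μL brought to 0.1 mL → factor 100/50 = 2
Step 6: 10 μL + 990 μL = 1000 μL total → factor 1000/10 = 100
Dilution factor to tube 1 = 16; to tube 6 = 6.144 × 10^5
[tube 1]/[tube 6] = (factor to tube 6)/(factor to tube 1) = 6.144 × 10^5/16 = 3.84 × 10^4

3.84 × 10^4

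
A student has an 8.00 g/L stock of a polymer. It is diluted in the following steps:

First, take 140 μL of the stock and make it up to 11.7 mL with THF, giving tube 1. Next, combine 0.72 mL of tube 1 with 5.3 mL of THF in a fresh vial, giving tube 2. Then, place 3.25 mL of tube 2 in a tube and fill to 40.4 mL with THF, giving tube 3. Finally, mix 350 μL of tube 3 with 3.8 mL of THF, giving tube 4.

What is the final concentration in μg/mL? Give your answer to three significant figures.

Step 1: 140 μL brought to 11.7 mL → factor 11700/140 = 83.571
Step 2: 0.72 mL + 5.3 mL = 6.02 mL total → factor 6.02/0.72 = 8.3611
Step 3: 3.25 mL brought to 40.4 mL → factor 40.4/3.25 = 12.431
Step 4: 350 μL + 3.8 mL = 4150 μL total → factor 4150/350 = 11.857
Overall dilution factor = 83.571 × 8.3611 × 12.431 × 11.857 = 1.0299 × 10^5
Final = 8.00 g/L / 1.0299 × 10^5 = 7.768 × 10^-5 g/L = 0.0777 μg/mL

0.0777 μg/mL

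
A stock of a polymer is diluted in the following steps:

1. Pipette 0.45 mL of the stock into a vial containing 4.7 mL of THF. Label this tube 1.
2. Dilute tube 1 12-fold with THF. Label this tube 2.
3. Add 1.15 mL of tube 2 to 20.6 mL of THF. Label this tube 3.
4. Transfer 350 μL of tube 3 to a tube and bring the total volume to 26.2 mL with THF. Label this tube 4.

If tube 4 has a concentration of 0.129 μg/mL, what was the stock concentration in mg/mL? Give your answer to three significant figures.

25.1 mg/mL

Step 1: 0.45 mL + 4.7 mL = 5.15 mL total → factor 5.15/0.45 = 11.444
Step 2: 12-fold → factor 12
Step 3: 1.15 mL + 20.6 mL = 21.75 mL total → factor 21.75/1.15 = 18.913
Step 4: 350 μL brought to 26.2 mL → factor 26200/350 = 74.857
Overall dilution factor = 11.444 × 12 × 18.913 × 74.857 = 1.9443 × 10^5
Stock = 0.129 μg/mL × 1.9443 × 10^5 = 2.508 × 10^4 μg/mL = 25.1 mg/mL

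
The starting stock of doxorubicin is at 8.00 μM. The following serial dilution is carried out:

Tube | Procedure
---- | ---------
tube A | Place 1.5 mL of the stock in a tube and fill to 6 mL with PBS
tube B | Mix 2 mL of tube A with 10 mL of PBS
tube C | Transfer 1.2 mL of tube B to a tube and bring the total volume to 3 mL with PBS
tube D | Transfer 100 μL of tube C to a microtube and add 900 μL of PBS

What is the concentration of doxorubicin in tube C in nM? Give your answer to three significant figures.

133 nM

Step 1: 1.5 mL brought to 6 mL → factor 6/1.5 = 4
Step 2: 2 mL + 10 mL = 12 mL total → factor 12/2 = 6
Step 3: 1.2 mL brought to 3 mL → factor 3/1.2 = 2.5
Dilution factor through tube C = 4 × 6 × 2.5 = 60
[tube C] = 8.00 μM / 60 = 0.1333 μM = 133 nM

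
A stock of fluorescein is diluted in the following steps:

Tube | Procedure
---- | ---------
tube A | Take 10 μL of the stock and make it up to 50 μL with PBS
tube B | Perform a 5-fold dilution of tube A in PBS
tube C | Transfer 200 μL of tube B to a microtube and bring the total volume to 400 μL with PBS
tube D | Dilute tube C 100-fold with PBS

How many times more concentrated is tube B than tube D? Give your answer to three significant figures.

200

Step 1: 10 μL brought to 50 μL → factor 50/10 = 5
Step 2: 5-fold → factor 5
Step 3: 200 μL brought to 400 μL → factor 400/200 = 2
Step 4: 100-fold → factor 100
Dilution factor to tube B = 25; to tube D = 5000
[tube B]/[tube D] = (factor to tube D)/(factor to tube B) = 5000/25 = 200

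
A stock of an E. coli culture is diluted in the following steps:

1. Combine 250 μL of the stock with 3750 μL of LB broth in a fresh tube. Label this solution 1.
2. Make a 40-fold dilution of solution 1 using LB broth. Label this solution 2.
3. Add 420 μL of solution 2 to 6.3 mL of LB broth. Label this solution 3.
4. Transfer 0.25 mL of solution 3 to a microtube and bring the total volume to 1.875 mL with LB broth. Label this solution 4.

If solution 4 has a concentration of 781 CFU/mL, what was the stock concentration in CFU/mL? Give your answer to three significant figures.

6.00 × 10^7 CFU/mL

Step 1: 250 μL + 3750 μL = 4000 μL total → factor 4000/250 = 16
Step 2: 40-fold → factor 40
Step 3: 420 μL + 6.3 mL = 6720 μL total → factor 6720/420 = 16
Step 4: 0.25 mL brought to 1.875 mL → factor 1.875/0.25 = 7.5
Overall dilution factor = 16 × 40 × 16 × 7.5 = 76800
Stock = 781 CFU/mL × 76800 = 6.00 × 10^7 CFU/mL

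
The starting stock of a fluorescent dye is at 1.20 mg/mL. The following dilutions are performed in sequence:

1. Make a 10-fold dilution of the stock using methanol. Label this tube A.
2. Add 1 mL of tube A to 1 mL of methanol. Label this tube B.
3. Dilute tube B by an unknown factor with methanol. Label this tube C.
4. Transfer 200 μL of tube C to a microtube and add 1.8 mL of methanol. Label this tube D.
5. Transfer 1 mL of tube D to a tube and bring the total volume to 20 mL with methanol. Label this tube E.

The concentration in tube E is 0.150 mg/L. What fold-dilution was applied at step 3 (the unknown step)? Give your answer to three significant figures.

2.00-fold

Step 1: 10-fold → factor 10
Step 2: 1 mL + 1 mL = 2 mL total → factor 2/1 = 2
Step 3: unknown factor x
Step 4: 200 μL + 1.8 mL = 2000 μL total → factor 2000/200 = 10
Step 5: 1 mL brought to 20 mL → factor 20/1 = 20
Product of known-step factors = 4000
Overall factor = 1.20 mg/mL / (0.150 mg/L) = 8000
x = 8000 / 4000 = 2.00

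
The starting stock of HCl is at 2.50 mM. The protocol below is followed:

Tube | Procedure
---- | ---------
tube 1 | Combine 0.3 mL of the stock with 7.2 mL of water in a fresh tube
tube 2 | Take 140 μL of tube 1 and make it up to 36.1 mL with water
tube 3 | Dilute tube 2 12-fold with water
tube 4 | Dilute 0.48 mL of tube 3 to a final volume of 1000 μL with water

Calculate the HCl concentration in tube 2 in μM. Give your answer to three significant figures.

0.388 μM

Step 1: 0.3 mL + 7.2 mL = 7.5 mL total → factor 7.5/0.3 = 25
Step 2: 140 μL brought to 36.1 mL → factor 36100/140 = 257.86
Dilution factor through tube 2 = 25 × 257.86 = 6446.4
[tube 2] = 2.50 mM / 6446.4 = 0.0003878 mM = 0.388 μM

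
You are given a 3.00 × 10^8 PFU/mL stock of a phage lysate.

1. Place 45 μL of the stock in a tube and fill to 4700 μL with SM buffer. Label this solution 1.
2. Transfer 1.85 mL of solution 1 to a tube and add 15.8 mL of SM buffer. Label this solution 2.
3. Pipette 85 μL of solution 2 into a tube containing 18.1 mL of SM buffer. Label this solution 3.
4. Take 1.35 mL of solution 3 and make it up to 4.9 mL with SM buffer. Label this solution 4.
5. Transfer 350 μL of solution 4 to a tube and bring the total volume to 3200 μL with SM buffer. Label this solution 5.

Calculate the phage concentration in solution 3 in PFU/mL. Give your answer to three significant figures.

Step 1: 45 μL brought to 4700 μL → factor 4700/45 = 104.44
Step 2: 1.85 mL + 15.8 mL = 17.65 mL total → factor 17.65/1.85 = 9.5405
Step 3: 85 μL + 18.1 mL = 18185 μL total → factor 18185/85 = 213.94
Dilution factor through solution 3 = 104.44 × 9.5405 × 213.94 = 2.1318 × 10^5
[solution 3] = 3.00 × 10^8 PFU/mL / 2.1318 × 10^5 = 1.41 × 10^3 PFU/mL

1.41 × 10^3 PFU/mL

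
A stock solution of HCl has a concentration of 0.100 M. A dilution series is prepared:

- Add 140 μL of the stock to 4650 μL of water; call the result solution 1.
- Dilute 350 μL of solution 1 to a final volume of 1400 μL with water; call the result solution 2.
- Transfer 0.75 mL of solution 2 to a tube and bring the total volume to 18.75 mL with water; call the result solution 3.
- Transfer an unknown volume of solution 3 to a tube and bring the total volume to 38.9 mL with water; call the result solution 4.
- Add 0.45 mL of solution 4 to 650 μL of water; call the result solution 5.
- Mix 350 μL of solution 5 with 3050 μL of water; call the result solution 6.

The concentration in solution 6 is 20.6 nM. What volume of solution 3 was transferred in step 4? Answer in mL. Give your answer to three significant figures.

0.651 mL

Step 1: 140 μL + 4650 μL = 4790 μL total → factor 4790/140 = 34.214
Step 2: 350 μL brought to 1400 μL → factor 1400/350 = 4
Step 3: 0.75 mL brought to 18.75 mL → factor 18.75/0.75 = 25
Step 4: v brought to 38.9 mL → factor = 38.9 mL/v
Step 5: 0.45 mL + 650 μL = 1.1 mL total → factor 1.1/0.45 = 2.4444
Step 6: 350 μL + 3050 μL = 3400 μL total → factor 3400/350 = 9.7143
Product of known-step factors = 81245
Overall factor = 0.100 M / (20.6 nM) = 4.8544 × 10^6
Step-4 factor = 4.8544 × 10^6 / 81245 = 59.749
v = 38.9 mL / 59.749 = 0.651 mL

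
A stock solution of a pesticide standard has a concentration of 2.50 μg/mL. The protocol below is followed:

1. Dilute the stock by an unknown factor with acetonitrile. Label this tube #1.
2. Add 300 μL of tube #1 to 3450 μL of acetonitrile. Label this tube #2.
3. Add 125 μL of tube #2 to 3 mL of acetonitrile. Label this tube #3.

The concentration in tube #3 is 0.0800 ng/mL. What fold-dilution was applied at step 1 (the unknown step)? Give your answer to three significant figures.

100-fold

Step 1: unknown factor x
Step 2: 300 μL + 3450 μL = 3750 μL total → factor 3750/300 = 12.5
Step 3: 125 μL + 3 mL = 3125 μL total → factor 3125/125 = 25
Product of known-step factors = 312.5
Overall factor = 2.50 μg/mL / (0.0800 ng/mL) = 31250
x = 31250 / 312.5 = 100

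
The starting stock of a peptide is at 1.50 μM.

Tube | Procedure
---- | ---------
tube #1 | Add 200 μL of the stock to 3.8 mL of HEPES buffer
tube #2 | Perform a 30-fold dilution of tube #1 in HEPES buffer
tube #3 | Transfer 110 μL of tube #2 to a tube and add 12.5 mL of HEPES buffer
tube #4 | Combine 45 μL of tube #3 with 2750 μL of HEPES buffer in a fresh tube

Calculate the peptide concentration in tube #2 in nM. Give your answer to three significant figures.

Step 1: 200 μL + 3.8 mL = 4000 μL total → factor 4000/200 = 20
Step 2: 30-fold → factor 30
Dilution factor through tube #2 = 20 × 30 = 600
[tube #2] = 1.50 μM / 600 = 0.002500 μM = 2.50 nM

2.50 nM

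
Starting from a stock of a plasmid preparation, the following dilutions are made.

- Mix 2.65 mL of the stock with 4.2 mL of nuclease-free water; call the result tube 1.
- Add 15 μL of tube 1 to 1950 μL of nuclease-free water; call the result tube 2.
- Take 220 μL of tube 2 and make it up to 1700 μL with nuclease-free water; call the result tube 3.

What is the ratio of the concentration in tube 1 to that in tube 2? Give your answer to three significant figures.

131

Step 1: 2.65 mL + 4.2 mL = 6.85 mL total → factor 6.85/2.65 = 2.5849
Step 2: 15 μL + 1950 μL = 1965 μL total → factor 1965/15 = 131
Dilution factor to tube 1 = 2.5849; to tube 2 = 338.62
[tube 1]/[tube 2] = (factor to tube 2)/(factor to tube 1) = 338.62/2.5849 = 131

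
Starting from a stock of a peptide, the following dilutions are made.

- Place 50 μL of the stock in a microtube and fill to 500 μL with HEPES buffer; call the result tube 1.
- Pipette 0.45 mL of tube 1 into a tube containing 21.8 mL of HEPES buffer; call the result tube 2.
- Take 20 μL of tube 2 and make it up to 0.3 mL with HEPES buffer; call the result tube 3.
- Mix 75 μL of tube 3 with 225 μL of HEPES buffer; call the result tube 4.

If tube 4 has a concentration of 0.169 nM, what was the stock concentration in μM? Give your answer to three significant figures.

Step 1: 50 μL brought to 500 μL → factor 500/50 = 10
Step 2: 0.45 mL + 21.8 mL = 22.25 mL total → factor 22.25/0.45 = 49.444
Step 3: 20 μL brought to 0.3 mL → factor 300/20 = 15
Step 4: 75 μL + 225 μL = 300 μL total → factor 300/75 = 4
Overall dilution factor = 10 × 49.444 × 15 × 4 = 29667
Stock = 0.169 nM × 29667 = 5014 nM = 5.01 μM

5.01 μM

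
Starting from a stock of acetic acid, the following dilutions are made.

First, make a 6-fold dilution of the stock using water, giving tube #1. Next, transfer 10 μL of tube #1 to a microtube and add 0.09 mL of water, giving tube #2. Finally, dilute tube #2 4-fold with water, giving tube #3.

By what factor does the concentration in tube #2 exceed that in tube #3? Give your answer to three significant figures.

4.00

Step 1: 6-fold → factor 6
Step 2: 10 μL + 0.09 mL = 100 μL total → factor 100/10 = 10
Step 3: 4-fold → factor 4
Dilution factor to tube #2 = 60; to tube #3 = 240
[tube #2]/[tube #3] = (factor to tube #3)/(factor to tube #2) = 240/60 = 4.00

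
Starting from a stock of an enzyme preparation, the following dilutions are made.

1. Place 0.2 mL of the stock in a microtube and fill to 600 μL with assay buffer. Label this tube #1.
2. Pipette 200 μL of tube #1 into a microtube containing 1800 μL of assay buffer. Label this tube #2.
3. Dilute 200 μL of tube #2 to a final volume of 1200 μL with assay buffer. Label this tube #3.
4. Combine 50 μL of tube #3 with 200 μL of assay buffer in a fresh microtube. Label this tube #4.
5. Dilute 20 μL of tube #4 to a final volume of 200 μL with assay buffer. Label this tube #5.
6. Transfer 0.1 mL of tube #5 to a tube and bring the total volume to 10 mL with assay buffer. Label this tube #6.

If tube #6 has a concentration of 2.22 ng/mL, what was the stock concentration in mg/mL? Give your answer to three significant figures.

2.00 mg/mL

Step 1: 0.2 mL brought to 600 μL → factor 0.6/0.2 = 3
Step 2: 200 μL + 1800 μL = 2000 μL total → factor 2000/200 = 10
Step 3: 200 μL brought to 1200 μL → factor 1200/200 = 6
Step 4: 50 μL + 200 μL = 250 μL total → factor 250/50 = 5
Step 5: 20 μL brought to 200 μL → factor 200/20 = 10
Step 6: 0.1 mL brought to 10 mL → factor 10/0.1 = 100
Overall dilution factor = 3 × 10 × 6 × 5 × 10 × 100 = 9 × 10^5
Stock = 2.22 ng/mL × 9 × 10^5 = 1.998 × 10^6 ng/mL = 2.00 mg/mL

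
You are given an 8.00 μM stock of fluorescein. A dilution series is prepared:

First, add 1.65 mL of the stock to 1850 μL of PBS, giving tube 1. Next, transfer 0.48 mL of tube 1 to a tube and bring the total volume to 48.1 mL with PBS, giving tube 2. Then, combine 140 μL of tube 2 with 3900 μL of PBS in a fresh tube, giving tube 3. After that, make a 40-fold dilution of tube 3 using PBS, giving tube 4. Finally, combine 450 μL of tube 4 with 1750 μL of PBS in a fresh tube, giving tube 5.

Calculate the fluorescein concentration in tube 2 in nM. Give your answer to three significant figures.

Step 1: 1.65 mL + 1850 μL = 3.5 mL total → factor 3.5/1.65 = 2.1212
Step 2: 0.48 mL brought to 48.1 mL → factor 48.1/0.48 = 100.21
Dilution factor through tube 2 = 2.1212 × 100.21 = 212.56
[tube 2] = 8.00 μM / 212.56 = 0.03764 μM = 37.6 nM

37.6 nM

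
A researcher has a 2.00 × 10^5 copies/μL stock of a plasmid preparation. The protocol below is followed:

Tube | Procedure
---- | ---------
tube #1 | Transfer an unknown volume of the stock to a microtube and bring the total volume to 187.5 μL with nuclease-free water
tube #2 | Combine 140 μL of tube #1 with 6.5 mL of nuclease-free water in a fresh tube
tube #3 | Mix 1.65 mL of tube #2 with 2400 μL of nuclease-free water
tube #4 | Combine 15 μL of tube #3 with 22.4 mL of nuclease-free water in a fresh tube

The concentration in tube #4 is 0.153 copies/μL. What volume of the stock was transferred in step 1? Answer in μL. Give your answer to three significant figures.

Step 1: v brought to 187.5 μL → factor = 187.5 μL/v
Step 2: 140 μL + 6.5 mL = 6640 μL total → factor 6640/140 = 47.429
Step 3: 1.65 mL + 2400 μL = 4.05 mL total → factor 4.05/1.65 = 2.4545
Step 4: 15 μL + 22.4 mL = 22415 μL total → factor 22415/15 = 1494.3
Product of known-step factors = 1.7396 × 10^5
Overall factor = 2.00 × 10^5 copies/μL / (0.153 copies/μL) = 1.3072 × 10^6
Step-1 factor = 1.3072 × 10^6 / 1.7396 × 10^5 = 7.5142
v = 187.5 μL / 7.5142 = 25.0 μL

25.0 μL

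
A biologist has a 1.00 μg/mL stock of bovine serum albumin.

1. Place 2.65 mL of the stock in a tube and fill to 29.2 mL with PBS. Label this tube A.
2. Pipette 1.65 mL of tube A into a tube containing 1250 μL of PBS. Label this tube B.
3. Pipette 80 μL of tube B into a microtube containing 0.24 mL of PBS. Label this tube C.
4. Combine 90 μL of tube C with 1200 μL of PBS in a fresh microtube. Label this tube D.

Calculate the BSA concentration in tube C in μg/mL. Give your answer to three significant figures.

Step 1: 2.65 mL brought to 29.2 mL → factor 29.2/2.65 = 11.019
Step 2: 1.65 mL + 1250 μL = 2.9 mL total → factor 2.9/1.65 = 1.7576
Step 3: 80 μL + 0.24 mL = 320 μL total → factor 320/80 = 4
Dilution factor through tube C = 11.019 × 1.7576 × 4 = 77.466
[tube C] = 1.00 μg/mL / 77.466 = 0.0129 μg/mL

0.0129 μg/mL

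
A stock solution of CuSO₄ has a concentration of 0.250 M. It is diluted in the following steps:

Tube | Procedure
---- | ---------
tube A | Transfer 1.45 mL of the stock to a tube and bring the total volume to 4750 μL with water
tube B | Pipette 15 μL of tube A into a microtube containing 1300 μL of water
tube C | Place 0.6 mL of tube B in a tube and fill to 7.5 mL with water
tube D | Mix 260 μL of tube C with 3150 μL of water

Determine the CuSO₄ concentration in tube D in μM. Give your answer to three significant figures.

5.31 μM

Step 1: 1.45 mL brought to 4750 μL → factor 4.75/1.45 = 3.2759
Step 2: 15 μL + 1300 μL = 1315 μL total → factor 1315/15 = 87.667
Step 3: 0.6 mL brought to 7.5 mL → factor 7.5/0.6 = 12.5
Step 4: 260 μL + 3150 μL = 3410 μL total → factor 3410/260 = 13.115
Overall dilution factor = 3.2759 × 87.667 × 12.5 × 13.115 = 47082
Final = 0.250 M / 47082 = 5.310 × 10^-6 M = 5.31 μM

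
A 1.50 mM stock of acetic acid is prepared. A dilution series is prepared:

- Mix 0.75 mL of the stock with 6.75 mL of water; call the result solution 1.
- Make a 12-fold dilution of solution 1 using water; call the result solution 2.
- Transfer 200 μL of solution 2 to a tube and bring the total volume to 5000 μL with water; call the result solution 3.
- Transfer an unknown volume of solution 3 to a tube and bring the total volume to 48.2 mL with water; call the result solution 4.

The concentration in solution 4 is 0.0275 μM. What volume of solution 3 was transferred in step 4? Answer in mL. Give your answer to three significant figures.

Step 1: 0.75 mL + 6.75 mL = 7.5 mL total → factor 7.5/0.75 = 10
Step 2: 12-fold → factor 12
Step 3: 200 μL brought to 5000 μL → factor 5000/200 = 25
Step 4: v brought to 48.2 mL → factor = 48.2 mL/v
Product of known-step factors = 3000
Overall factor = 1.50 mM / (0.0275 μM) = 54545
Step-4 factor = 54545 / 3000 = 18.182
v = 48.2 mL / 18.182 = 2.65 mL

2.65 mL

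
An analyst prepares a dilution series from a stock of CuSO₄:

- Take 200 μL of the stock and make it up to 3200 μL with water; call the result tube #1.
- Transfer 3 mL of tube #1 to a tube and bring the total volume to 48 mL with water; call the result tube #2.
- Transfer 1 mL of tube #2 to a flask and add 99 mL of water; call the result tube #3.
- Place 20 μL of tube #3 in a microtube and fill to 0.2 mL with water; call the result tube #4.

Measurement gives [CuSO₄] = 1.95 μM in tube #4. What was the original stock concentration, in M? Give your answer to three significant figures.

0.499 M

Step 1: 200 μL brought to 3200 μL → factor 3200/200 = 16
Step 2: 3 mL brought to 48 mL → factor 48/3 = 16
Step 3: 1 mL + 99 mL = 100 mL total → factor 100/1 = 100
Step 4: 20 μL brought to 0.2 mL → factor 200/20 = 10
Overall dilution factor = 16 × 16 × 100 × 10 = 2.56 × 10^5
Stock = 1.95 μM × 2.56 × 10^5 = 4.992 × 10^5 μM = 0.499 M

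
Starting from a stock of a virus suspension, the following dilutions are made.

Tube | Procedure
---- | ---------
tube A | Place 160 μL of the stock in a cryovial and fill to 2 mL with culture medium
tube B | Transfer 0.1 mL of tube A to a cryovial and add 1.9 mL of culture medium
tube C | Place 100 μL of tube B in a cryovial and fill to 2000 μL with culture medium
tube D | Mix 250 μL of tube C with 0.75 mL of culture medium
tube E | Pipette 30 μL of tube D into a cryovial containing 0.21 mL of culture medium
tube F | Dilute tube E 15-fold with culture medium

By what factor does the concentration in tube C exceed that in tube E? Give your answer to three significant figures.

Step 1: 160 μL brought to 2 mL → factor 2000/160 = 12.5
Step 2: 0.1 mL + 1.9 mL = 2 mL total → factor 2/0.1 = 20
Step 3: 100 μL brought to 2000 μL → factor 2000/100 = 20
Step 4: 250 μL + 0.75 mL = 1000 μL total → factor 1000/250 = 4
Step 5: 30 μL + 0.21 mL = 240 μL total → factor 240/30 = 8
Dilution factor to tube C = 5000; to tube E = 1.6 × 10^5
[tube C]/[tube E] = (factor to tube E)/(factor to tube C) = 1.6 × 10^5/5000 = 32.0

32.0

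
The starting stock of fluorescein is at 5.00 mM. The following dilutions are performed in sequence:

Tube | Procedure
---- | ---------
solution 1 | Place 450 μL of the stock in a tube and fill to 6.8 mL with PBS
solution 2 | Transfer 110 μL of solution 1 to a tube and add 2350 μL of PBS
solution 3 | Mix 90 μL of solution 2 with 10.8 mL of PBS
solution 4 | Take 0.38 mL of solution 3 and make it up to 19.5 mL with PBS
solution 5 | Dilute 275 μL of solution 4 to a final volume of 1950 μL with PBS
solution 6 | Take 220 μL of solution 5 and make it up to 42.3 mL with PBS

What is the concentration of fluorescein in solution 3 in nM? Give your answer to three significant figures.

122 nM

Step 1: 450 μL brought to 6.8 mL → factor 6800/450 = 15.111
Step 2: 110 μL + 2350 μL = 2460 μL total → factor 2460/110 = 22.364
Step 3: 90 μL + 10.8 mL = 10890 μL total → factor 10890/90 = 121
Dilution factor through solution 3 = 15.111 × 22.364 × 121 = 40891
[solution 3] = 5.00 mM / 40891 = 0.0001223 mM = 122 nM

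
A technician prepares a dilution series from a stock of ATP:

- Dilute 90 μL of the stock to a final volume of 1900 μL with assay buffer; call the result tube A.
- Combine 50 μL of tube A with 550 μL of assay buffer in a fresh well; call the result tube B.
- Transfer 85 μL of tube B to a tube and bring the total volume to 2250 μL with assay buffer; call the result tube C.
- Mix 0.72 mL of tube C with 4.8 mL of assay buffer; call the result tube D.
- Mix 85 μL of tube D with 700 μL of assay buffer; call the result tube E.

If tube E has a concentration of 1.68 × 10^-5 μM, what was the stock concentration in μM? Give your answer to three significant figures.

7.98 μM

Step 1: 90 μL brought to 1900 μL → factor 1900/90 = 21.111
Step 2: 50 μL + 550 μL = 600 μL total → factor 600/50 = 12
Step 3: 85 μL brought to 2250 μL → factor 2250/85 = 26.471
Step 4: 0.72 mL + 4.8 mL = 5.52 mL total → factor 5.52/0.72 = 7.6667
Step 5: 85 μL + 700 μL = 785 μL total → factor 785/85 = 9.2353
Overall dilution factor = 21.111 × 12 × 26.471 × 7.6667 × 9.2353 = 4.748 × 10^5
Stock = 1.68 × 10^-5 μM × 4.748 × 10^5 = 7.98 μM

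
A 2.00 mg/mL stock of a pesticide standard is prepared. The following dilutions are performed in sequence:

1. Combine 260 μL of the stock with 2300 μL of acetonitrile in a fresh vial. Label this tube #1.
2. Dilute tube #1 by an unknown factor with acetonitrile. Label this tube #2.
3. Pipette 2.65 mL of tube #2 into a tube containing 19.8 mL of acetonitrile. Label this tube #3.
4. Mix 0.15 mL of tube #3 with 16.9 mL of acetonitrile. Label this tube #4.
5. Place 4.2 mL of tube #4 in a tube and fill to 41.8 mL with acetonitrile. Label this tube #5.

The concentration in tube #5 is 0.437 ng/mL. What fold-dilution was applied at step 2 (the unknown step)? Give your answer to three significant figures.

Step 1: 260 μL + 2300 μL = 2560 μL total → factor 2560/260 = 9.8462
Step 2: unknown factor x
Step 3: 2.65 mL + 19.8 mL = 22.45 mL total → factor 22.45/2.65 = 8.4717
Step 4: 0.15 mL + 16.9 mL = 17.05 mL total → factor 17.05/0.15 = 113.67
Step 5: 4.2 mL brought to 41.8 mL → factor 41.8/4.2 = 9.9524
Product of known-step factors = 94362
Overall factor = 2.00 mg/mL / (0.437 ng/mL) = 4.5767 × 10^6
x = 4.5767 × 10^6 / 94362 = 48.5

48.5-fold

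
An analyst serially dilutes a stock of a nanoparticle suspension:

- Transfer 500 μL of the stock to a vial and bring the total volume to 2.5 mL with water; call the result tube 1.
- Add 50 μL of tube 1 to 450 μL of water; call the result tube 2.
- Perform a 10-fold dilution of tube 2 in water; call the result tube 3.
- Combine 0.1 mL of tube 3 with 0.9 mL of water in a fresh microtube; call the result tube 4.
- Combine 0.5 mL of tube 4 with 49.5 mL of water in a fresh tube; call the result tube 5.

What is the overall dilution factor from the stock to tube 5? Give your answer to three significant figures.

Step 1: 500 μL brought to 2.5 mL → factor 2500/500 = 5
Step 2: 50 μL + 450 μL = 500 μL total → factor 500/50 = 10
Step 3: 10-fold → factor 10
Step 4: 0.1 mL + 0.9 mL = 1 mL total → factor 1/0.1 = 10
Step 5: 0.5 mL + 49.5 mL = 50 mL total → factor 50/0.5 = 100
Overall dilution factor = 5 × 10 × 10 × 10 × 100 = 5 × 10^5

5.00 × 10^5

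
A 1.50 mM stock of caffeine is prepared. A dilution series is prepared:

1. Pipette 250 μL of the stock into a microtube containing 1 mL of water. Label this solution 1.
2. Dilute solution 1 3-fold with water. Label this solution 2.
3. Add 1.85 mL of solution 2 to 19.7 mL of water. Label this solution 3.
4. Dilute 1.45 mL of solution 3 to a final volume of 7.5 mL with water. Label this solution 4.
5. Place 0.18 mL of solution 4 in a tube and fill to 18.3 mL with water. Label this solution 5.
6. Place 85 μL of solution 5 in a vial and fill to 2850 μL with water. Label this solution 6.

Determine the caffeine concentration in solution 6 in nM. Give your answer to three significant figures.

Step 1: 250 μL + 1 mL = 1250 μL total → factor 1250/250 = 5
Step 2: 3-fold → factor 3
Step 3: 1.85 mL + 19.7 mL = 21.55 mL total → factor 21.55/1.85 = 11.649
Step 4: 1.45 mL brought to 7.5 mL → factor 7.5/1.45 = 5.1724
Step 5: 0.18 mL brought to 18.3 mL → factor 18.3/0.18 = 101.67
Step 6: 85 μL brought to 2850 μL → factor 2850/85 = 33.529
Overall dilution factor = 5 × 3 × 11.649 × 5.1724 × 101.67 × 33.529 = 3.0808 × 10^6
Final = 1.50 mM / 3.0808 × 10^6 = 4.869 × 10^-7 mM = 0.487 nM

0.487 nM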